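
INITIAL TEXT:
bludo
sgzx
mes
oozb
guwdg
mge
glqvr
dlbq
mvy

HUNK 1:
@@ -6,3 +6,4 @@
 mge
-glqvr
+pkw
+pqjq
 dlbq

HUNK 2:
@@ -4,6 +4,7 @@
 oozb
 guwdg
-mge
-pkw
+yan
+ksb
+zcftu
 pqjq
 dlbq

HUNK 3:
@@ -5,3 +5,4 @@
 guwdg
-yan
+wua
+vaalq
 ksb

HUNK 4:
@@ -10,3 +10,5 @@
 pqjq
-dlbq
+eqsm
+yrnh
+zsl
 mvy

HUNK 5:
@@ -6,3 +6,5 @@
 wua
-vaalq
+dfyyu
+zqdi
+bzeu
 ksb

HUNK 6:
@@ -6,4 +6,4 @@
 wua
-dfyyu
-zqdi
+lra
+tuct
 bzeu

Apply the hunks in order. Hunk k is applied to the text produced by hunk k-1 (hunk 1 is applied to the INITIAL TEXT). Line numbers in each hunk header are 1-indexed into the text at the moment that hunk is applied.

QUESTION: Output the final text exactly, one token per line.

Answer: bludo
sgzx
mes
oozb
guwdg
wua
lra
tuct
bzeu
ksb
zcftu
pqjq
eqsm
yrnh
zsl
mvy

Derivation:
Hunk 1: at line 6 remove [glqvr] add [pkw,pqjq] -> 10 lines: bludo sgzx mes oozb guwdg mge pkw pqjq dlbq mvy
Hunk 2: at line 4 remove [mge,pkw] add [yan,ksb,zcftu] -> 11 lines: bludo sgzx mes oozb guwdg yan ksb zcftu pqjq dlbq mvy
Hunk 3: at line 5 remove [yan] add [wua,vaalq] -> 12 lines: bludo sgzx mes oozb guwdg wua vaalq ksb zcftu pqjq dlbq mvy
Hunk 4: at line 10 remove [dlbq] add [eqsm,yrnh,zsl] -> 14 lines: bludo sgzx mes oozb guwdg wua vaalq ksb zcftu pqjq eqsm yrnh zsl mvy
Hunk 5: at line 6 remove [vaalq] add [dfyyu,zqdi,bzeu] -> 16 lines: bludo sgzx mes oozb guwdg wua dfyyu zqdi bzeu ksb zcftu pqjq eqsm yrnh zsl mvy
Hunk 6: at line 6 remove [dfyyu,zqdi] add [lra,tuct] -> 16 lines: bludo sgzx mes oozb guwdg wua lra tuct bzeu ksb zcftu pqjq eqsm yrnh zsl mvy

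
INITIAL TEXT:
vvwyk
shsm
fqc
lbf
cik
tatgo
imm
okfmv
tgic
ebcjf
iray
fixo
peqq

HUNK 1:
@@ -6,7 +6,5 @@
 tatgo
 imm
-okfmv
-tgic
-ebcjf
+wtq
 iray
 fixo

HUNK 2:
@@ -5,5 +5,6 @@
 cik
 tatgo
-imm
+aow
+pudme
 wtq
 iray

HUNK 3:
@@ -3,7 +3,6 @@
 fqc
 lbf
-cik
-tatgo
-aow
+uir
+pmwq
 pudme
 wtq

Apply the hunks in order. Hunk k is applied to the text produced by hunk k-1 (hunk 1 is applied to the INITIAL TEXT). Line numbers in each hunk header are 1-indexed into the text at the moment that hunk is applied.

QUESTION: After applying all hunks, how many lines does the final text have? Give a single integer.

Answer: 11

Derivation:
Hunk 1: at line 6 remove [okfmv,tgic,ebcjf] add [wtq] -> 11 lines: vvwyk shsm fqc lbf cik tatgo imm wtq iray fixo peqq
Hunk 2: at line 5 remove [imm] add [aow,pudme] -> 12 lines: vvwyk shsm fqc lbf cik tatgo aow pudme wtq iray fixo peqq
Hunk 3: at line 3 remove [cik,tatgo,aow] add [uir,pmwq] -> 11 lines: vvwyk shsm fqc lbf uir pmwq pudme wtq iray fixo peqq
Final line count: 11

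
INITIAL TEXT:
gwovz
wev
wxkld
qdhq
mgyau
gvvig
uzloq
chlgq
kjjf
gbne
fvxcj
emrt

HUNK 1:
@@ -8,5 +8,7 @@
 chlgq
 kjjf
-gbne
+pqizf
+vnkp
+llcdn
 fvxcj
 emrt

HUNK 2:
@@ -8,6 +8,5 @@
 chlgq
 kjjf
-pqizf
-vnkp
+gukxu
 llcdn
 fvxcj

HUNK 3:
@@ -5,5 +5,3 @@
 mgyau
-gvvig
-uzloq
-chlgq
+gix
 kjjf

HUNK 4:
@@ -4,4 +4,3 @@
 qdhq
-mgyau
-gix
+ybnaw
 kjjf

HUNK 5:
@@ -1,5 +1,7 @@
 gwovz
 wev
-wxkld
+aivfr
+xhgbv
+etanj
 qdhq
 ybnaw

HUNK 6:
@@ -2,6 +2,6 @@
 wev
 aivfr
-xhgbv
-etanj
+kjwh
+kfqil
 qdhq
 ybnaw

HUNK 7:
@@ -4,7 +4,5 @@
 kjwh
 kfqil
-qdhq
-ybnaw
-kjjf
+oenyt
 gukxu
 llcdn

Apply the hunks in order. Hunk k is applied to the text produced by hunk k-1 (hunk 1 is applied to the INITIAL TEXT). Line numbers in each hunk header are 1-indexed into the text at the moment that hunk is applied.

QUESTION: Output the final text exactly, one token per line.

Hunk 1: at line 8 remove [gbne] add [pqizf,vnkp,llcdn] -> 14 lines: gwovz wev wxkld qdhq mgyau gvvig uzloq chlgq kjjf pqizf vnkp llcdn fvxcj emrt
Hunk 2: at line 8 remove [pqizf,vnkp] add [gukxu] -> 13 lines: gwovz wev wxkld qdhq mgyau gvvig uzloq chlgq kjjf gukxu llcdn fvxcj emrt
Hunk 3: at line 5 remove [gvvig,uzloq,chlgq] add [gix] -> 11 lines: gwovz wev wxkld qdhq mgyau gix kjjf gukxu llcdn fvxcj emrt
Hunk 4: at line 4 remove [mgyau,gix] add [ybnaw] -> 10 lines: gwovz wev wxkld qdhq ybnaw kjjf gukxu llcdn fvxcj emrt
Hunk 5: at line 1 remove [wxkld] add [aivfr,xhgbv,etanj] -> 12 lines: gwovz wev aivfr xhgbv etanj qdhq ybnaw kjjf gukxu llcdn fvxcj emrt
Hunk 6: at line 2 remove [xhgbv,etanj] add [kjwh,kfqil] -> 12 lines: gwovz wev aivfr kjwh kfqil qdhq ybnaw kjjf gukxu llcdn fvxcj emrt
Hunk 7: at line 4 remove [qdhq,ybnaw,kjjf] add [oenyt] -> 10 lines: gwovz wev aivfr kjwh kfqil oenyt gukxu llcdn fvxcj emrt

Answer: gwovz
wev
aivfr
kjwh
kfqil
oenyt
gukxu
llcdn
fvxcj
emrt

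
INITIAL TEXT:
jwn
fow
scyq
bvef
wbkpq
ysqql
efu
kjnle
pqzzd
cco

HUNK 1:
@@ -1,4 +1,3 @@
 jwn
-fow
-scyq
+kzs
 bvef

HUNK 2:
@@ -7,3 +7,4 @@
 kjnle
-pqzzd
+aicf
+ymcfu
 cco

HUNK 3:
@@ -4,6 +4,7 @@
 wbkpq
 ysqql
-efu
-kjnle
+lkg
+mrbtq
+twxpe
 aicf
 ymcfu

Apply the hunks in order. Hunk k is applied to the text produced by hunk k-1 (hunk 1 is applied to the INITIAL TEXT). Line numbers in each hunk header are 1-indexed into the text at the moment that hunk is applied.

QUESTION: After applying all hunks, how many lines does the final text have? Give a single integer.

Hunk 1: at line 1 remove [fow,scyq] add [kzs] -> 9 lines: jwn kzs bvef wbkpq ysqql efu kjnle pqzzd cco
Hunk 2: at line 7 remove [pqzzd] add [aicf,ymcfu] -> 10 lines: jwn kzs bvef wbkpq ysqql efu kjnle aicf ymcfu cco
Hunk 3: at line 4 remove [efu,kjnle] add [lkg,mrbtq,twxpe] -> 11 lines: jwn kzs bvef wbkpq ysqql lkg mrbtq twxpe aicf ymcfu cco
Final line count: 11

Answer: 11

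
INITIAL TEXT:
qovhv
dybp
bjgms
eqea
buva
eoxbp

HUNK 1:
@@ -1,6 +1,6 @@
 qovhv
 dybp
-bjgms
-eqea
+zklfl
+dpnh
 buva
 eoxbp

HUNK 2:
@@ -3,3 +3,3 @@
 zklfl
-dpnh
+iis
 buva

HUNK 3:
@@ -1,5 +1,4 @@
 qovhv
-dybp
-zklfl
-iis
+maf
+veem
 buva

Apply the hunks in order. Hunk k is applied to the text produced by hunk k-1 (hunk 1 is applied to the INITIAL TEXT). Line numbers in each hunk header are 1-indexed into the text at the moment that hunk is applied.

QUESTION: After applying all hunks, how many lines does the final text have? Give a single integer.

Answer: 5

Derivation:
Hunk 1: at line 1 remove [bjgms,eqea] add [zklfl,dpnh] -> 6 lines: qovhv dybp zklfl dpnh buva eoxbp
Hunk 2: at line 3 remove [dpnh] add [iis] -> 6 lines: qovhv dybp zklfl iis buva eoxbp
Hunk 3: at line 1 remove [dybp,zklfl,iis] add [maf,veem] -> 5 lines: qovhv maf veem buva eoxbp
Final line count: 5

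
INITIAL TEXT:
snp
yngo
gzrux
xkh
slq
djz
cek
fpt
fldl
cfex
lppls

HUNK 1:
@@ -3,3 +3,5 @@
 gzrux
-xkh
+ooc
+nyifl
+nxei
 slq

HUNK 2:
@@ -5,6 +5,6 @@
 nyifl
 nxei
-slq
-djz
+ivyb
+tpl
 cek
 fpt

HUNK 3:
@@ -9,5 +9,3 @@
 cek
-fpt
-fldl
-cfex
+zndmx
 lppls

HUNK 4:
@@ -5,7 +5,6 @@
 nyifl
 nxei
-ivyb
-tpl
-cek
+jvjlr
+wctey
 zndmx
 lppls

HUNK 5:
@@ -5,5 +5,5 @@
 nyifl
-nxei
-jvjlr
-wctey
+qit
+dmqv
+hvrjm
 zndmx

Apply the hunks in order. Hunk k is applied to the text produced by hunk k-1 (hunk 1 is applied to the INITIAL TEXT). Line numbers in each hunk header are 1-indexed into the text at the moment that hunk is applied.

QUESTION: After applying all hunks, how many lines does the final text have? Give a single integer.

Hunk 1: at line 3 remove [xkh] add [ooc,nyifl,nxei] -> 13 lines: snp yngo gzrux ooc nyifl nxei slq djz cek fpt fldl cfex lppls
Hunk 2: at line 5 remove [slq,djz] add [ivyb,tpl] -> 13 lines: snp yngo gzrux ooc nyifl nxei ivyb tpl cek fpt fldl cfex lppls
Hunk 3: at line 9 remove [fpt,fldl,cfex] add [zndmx] -> 11 lines: snp yngo gzrux ooc nyifl nxei ivyb tpl cek zndmx lppls
Hunk 4: at line 5 remove [ivyb,tpl,cek] add [jvjlr,wctey] -> 10 lines: snp yngo gzrux ooc nyifl nxei jvjlr wctey zndmx lppls
Hunk 5: at line 5 remove [nxei,jvjlr,wctey] add [qit,dmqv,hvrjm] -> 10 lines: snp yngo gzrux ooc nyifl qit dmqv hvrjm zndmx lppls
Final line count: 10

Answer: 10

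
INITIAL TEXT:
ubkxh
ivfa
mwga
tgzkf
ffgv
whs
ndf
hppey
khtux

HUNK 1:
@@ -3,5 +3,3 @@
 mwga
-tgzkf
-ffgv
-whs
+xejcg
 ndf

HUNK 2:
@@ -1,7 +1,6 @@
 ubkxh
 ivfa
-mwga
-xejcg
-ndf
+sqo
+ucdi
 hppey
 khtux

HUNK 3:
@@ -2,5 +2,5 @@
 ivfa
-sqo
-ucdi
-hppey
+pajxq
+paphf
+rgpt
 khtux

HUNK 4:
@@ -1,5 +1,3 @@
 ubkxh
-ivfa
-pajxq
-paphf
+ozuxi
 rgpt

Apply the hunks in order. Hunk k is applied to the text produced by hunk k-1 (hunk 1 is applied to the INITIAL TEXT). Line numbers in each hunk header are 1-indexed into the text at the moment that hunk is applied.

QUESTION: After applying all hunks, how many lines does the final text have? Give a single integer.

Answer: 4

Derivation:
Hunk 1: at line 3 remove [tgzkf,ffgv,whs] add [xejcg] -> 7 lines: ubkxh ivfa mwga xejcg ndf hppey khtux
Hunk 2: at line 1 remove [mwga,xejcg,ndf] add [sqo,ucdi] -> 6 lines: ubkxh ivfa sqo ucdi hppey khtux
Hunk 3: at line 2 remove [sqo,ucdi,hppey] add [pajxq,paphf,rgpt] -> 6 lines: ubkxh ivfa pajxq paphf rgpt khtux
Hunk 4: at line 1 remove [ivfa,pajxq,paphf] add [ozuxi] -> 4 lines: ubkxh ozuxi rgpt khtux
Final line count: 4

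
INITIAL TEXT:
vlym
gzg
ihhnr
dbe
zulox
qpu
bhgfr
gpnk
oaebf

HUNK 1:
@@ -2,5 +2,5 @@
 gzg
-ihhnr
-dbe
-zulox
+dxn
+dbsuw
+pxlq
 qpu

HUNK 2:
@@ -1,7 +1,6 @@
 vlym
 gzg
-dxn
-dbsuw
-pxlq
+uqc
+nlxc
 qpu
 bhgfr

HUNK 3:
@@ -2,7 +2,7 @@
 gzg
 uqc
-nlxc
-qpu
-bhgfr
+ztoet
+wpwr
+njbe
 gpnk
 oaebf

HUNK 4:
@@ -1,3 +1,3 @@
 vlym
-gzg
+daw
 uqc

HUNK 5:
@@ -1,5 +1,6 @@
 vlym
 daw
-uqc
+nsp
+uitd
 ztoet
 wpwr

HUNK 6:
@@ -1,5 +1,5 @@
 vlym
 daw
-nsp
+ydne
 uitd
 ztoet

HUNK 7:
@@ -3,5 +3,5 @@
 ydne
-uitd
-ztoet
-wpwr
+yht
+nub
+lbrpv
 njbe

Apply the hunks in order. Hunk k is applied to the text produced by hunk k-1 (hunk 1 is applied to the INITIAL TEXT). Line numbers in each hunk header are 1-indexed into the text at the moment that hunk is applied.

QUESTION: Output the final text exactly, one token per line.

Answer: vlym
daw
ydne
yht
nub
lbrpv
njbe
gpnk
oaebf

Derivation:
Hunk 1: at line 2 remove [ihhnr,dbe,zulox] add [dxn,dbsuw,pxlq] -> 9 lines: vlym gzg dxn dbsuw pxlq qpu bhgfr gpnk oaebf
Hunk 2: at line 1 remove [dxn,dbsuw,pxlq] add [uqc,nlxc] -> 8 lines: vlym gzg uqc nlxc qpu bhgfr gpnk oaebf
Hunk 3: at line 2 remove [nlxc,qpu,bhgfr] add [ztoet,wpwr,njbe] -> 8 lines: vlym gzg uqc ztoet wpwr njbe gpnk oaebf
Hunk 4: at line 1 remove [gzg] add [daw] -> 8 lines: vlym daw uqc ztoet wpwr njbe gpnk oaebf
Hunk 5: at line 1 remove [uqc] add [nsp,uitd] -> 9 lines: vlym daw nsp uitd ztoet wpwr njbe gpnk oaebf
Hunk 6: at line 1 remove [nsp] add [ydne] -> 9 lines: vlym daw ydne uitd ztoet wpwr njbe gpnk oaebf
Hunk 7: at line 3 remove [uitd,ztoet,wpwr] add [yht,nub,lbrpv] -> 9 lines: vlym daw ydne yht nub lbrpv njbe gpnk oaebf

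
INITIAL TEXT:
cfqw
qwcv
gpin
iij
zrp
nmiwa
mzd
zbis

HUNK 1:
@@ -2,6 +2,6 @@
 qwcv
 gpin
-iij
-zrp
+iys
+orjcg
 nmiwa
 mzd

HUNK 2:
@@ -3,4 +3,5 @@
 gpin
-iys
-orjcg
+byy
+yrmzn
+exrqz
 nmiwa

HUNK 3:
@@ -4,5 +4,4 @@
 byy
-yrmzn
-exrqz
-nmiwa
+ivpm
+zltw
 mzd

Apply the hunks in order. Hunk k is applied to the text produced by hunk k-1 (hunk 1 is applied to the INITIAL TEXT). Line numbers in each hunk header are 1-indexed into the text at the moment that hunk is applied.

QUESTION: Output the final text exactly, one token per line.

Answer: cfqw
qwcv
gpin
byy
ivpm
zltw
mzd
zbis

Derivation:
Hunk 1: at line 2 remove [iij,zrp] add [iys,orjcg] -> 8 lines: cfqw qwcv gpin iys orjcg nmiwa mzd zbis
Hunk 2: at line 3 remove [iys,orjcg] add [byy,yrmzn,exrqz] -> 9 lines: cfqw qwcv gpin byy yrmzn exrqz nmiwa mzd zbis
Hunk 3: at line 4 remove [yrmzn,exrqz,nmiwa] add [ivpm,zltw] -> 8 lines: cfqw qwcv gpin byy ivpm zltw mzd zbis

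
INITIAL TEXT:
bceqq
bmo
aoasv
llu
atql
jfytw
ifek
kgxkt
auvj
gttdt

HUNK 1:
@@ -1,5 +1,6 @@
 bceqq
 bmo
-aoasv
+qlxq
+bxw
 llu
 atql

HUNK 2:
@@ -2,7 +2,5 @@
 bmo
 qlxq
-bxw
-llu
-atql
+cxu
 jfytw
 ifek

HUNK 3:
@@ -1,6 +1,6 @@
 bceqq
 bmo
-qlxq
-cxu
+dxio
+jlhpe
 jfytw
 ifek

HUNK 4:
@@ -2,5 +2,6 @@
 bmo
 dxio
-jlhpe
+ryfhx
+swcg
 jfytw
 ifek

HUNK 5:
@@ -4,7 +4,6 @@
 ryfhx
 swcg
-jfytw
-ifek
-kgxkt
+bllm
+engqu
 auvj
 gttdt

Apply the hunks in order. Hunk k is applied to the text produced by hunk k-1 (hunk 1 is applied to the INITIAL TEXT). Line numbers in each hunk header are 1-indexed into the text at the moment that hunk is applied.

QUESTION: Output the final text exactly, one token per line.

Hunk 1: at line 1 remove [aoasv] add [qlxq,bxw] -> 11 lines: bceqq bmo qlxq bxw llu atql jfytw ifek kgxkt auvj gttdt
Hunk 2: at line 2 remove [bxw,llu,atql] add [cxu] -> 9 lines: bceqq bmo qlxq cxu jfytw ifek kgxkt auvj gttdt
Hunk 3: at line 1 remove [qlxq,cxu] add [dxio,jlhpe] -> 9 lines: bceqq bmo dxio jlhpe jfytw ifek kgxkt auvj gttdt
Hunk 4: at line 2 remove [jlhpe] add [ryfhx,swcg] -> 10 lines: bceqq bmo dxio ryfhx swcg jfytw ifek kgxkt auvj gttdt
Hunk 5: at line 4 remove [jfytw,ifek,kgxkt] add [bllm,engqu] -> 9 lines: bceqq bmo dxio ryfhx swcg bllm engqu auvj gttdt

Answer: bceqq
bmo
dxio
ryfhx
swcg
bllm
engqu
auvj
gttdt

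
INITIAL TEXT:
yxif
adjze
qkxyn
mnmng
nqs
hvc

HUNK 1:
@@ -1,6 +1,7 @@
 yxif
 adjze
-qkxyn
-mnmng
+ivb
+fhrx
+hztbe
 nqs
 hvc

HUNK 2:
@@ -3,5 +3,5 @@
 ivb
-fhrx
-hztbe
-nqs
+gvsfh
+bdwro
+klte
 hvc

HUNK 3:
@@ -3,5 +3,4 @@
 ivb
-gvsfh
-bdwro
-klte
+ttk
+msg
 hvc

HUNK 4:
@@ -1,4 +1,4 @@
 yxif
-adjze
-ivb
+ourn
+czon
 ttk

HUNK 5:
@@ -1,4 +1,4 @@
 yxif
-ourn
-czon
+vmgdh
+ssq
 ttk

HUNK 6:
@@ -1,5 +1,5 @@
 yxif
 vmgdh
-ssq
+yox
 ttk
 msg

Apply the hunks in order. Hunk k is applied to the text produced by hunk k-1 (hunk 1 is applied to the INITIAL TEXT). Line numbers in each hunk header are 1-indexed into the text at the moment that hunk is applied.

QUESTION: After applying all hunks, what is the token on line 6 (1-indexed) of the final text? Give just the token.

Hunk 1: at line 1 remove [qkxyn,mnmng] add [ivb,fhrx,hztbe] -> 7 lines: yxif adjze ivb fhrx hztbe nqs hvc
Hunk 2: at line 3 remove [fhrx,hztbe,nqs] add [gvsfh,bdwro,klte] -> 7 lines: yxif adjze ivb gvsfh bdwro klte hvc
Hunk 3: at line 3 remove [gvsfh,bdwro,klte] add [ttk,msg] -> 6 lines: yxif adjze ivb ttk msg hvc
Hunk 4: at line 1 remove [adjze,ivb] add [ourn,czon] -> 6 lines: yxif ourn czon ttk msg hvc
Hunk 5: at line 1 remove [ourn,czon] add [vmgdh,ssq] -> 6 lines: yxif vmgdh ssq ttk msg hvc
Hunk 6: at line 1 remove [ssq] add [yox] -> 6 lines: yxif vmgdh yox ttk msg hvc
Final line 6: hvc

Answer: hvc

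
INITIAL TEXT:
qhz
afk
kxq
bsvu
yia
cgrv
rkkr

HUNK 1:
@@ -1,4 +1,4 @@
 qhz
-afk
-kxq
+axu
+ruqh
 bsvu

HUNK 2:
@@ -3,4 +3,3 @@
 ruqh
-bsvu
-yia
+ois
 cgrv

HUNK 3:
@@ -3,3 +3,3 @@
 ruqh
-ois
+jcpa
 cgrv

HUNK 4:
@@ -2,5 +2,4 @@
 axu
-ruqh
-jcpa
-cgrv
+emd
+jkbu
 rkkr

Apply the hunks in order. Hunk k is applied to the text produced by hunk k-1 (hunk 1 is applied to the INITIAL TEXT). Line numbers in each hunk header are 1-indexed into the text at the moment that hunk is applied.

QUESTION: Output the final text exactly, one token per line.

Hunk 1: at line 1 remove [afk,kxq] add [axu,ruqh] -> 7 lines: qhz axu ruqh bsvu yia cgrv rkkr
Hunk 2: at line 3 remove [bsvu,yia] add [ois] -> 6 lines: qhz axu ruqh ois cgrv rkkr
Hunk 3: at line 3 remove [ois] add [jcpa] -> 6 lines: qhz axu ruqh jcpa cgrv rkkr
Hunk 4: at line 2 remove [ruqh,jcpa,cgrv] add [emd,jkbu] -> 5 lines: qhz axu emd jkbu rkkr

Answer: qhz
axu
emd
jkbu
rkkr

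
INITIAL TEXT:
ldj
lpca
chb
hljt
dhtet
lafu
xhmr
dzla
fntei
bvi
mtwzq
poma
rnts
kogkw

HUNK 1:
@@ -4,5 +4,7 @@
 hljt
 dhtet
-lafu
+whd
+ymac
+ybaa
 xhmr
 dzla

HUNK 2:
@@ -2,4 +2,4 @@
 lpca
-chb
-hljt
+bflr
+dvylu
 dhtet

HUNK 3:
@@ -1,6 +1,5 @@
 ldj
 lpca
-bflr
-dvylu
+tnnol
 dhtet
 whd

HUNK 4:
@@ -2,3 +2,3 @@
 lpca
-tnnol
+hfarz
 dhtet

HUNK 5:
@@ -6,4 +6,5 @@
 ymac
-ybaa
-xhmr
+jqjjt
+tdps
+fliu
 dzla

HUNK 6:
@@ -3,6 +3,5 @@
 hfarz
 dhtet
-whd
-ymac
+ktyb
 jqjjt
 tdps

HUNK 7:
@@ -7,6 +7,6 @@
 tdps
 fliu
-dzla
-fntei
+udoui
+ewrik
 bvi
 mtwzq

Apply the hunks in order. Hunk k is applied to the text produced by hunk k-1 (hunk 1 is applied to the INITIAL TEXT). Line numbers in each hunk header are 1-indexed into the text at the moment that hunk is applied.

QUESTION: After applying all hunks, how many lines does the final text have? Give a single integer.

Hunk 1: at line 4 remove [lafu] add [whd,ymac,ybaa] -> 16 lines: ldj lpca chb hljt dhtet whd ymac ybaa xhmr dzla fntei bvi mtwzq poma rnts kogkw
Hunk 2: at line 2 remove [chb,hljt] add [bflr,dvylu] -> 16 lines: ldj lpca bflr dvylu dhtet whd ymac ybaa xhmr dzla fntei bvi mtwzq poma rnts kogkw
Hunk 3: at line 1 remove [bflr,dvylu] add [tnnol] -> 15 lines: ldj lpca tnnol dhtet whd ymac ybaa xhmr dzla fntei bvi mtwzq poma rnts kogkw
Hunk 4: at line 2 remove [tnnol] add [hfarz] -> 15 lines: ldj lpca hfarz dhtet whd ymac ybaa xhmr dzla fntei bvi mtwzq poma rnts kogkw
Hunk 5: at line 6 remove [ybaa,xhmr] add [jqjjt,tdps,fliu] -> 16 lines: ldj lpca hfarz dhtet whd ymac jqjjt tdps fliu dzla fntei bvi mtwzq poma rnts kogkw
Hunk 6: at line 3 remove [whd,ymac] add [ktyb] -> 15 lines: ldj lpca hfarz dhtet ktyb jqjjt tdps fliu dzla fntei bvi mtwzq poma rnts kogkw
Hunk 7: at line 7 remove [dzla,fntei] add [udoui,ewrik] -> 15 lines: ldj lpca hfarz dhtet ktyb jqjjt tdps fliu udoui ewrik bvi mtwzq poma rnts kogkw
Final line count: 15

Answer: 15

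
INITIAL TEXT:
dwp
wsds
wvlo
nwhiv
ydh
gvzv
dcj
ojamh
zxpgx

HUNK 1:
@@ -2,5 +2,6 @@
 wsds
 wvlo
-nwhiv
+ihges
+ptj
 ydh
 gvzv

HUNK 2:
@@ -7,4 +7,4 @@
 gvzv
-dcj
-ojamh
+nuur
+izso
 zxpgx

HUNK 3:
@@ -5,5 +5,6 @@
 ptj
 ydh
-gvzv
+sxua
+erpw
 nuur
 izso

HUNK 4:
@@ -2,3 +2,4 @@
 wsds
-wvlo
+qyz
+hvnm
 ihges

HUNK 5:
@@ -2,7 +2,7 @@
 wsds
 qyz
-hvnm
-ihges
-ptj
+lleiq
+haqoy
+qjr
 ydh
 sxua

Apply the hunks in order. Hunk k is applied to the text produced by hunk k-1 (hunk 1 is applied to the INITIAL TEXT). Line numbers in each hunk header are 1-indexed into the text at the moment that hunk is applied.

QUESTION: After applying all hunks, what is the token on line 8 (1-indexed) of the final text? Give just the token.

Hunk 1: at line 2 remove [nwhiv] add [ihges,ptj] -> 10 lines: dwp wsds wvlo ihges ptj ydh gvzv dcj ojamh zxpgx
Hunk 2: at line 7 remove [dcj,ojamh] add [nuur,izso] -> 10 lines: dwp wsds wvlo ihges ptj ydh gvzv nuur izso zxpgx
Hunk 3: at line 5 remove [gvzv] add [sxua,erpw] -> 11 lines: dwp wsds wvlo ihges ptj ydh sxua erpw nuur izso zxpgx
Hunk 4: at line 2 remove [wvlo] add [qyz,hvnm] -> 12 lines: dwp wsds qyz hvnm ihges ptj ydh sxua erpw nuur izso zxpgx
Hunk 5: at line 2 remove [hvnm,ihges,ptj] add [lleiq,haqoy,qjr] -> 12 lines: dwp wsds qyz lleiq haqoy qjr ydh sxua erpw nuur izso zxpgx
Final line 8: sxua

Answer: sxua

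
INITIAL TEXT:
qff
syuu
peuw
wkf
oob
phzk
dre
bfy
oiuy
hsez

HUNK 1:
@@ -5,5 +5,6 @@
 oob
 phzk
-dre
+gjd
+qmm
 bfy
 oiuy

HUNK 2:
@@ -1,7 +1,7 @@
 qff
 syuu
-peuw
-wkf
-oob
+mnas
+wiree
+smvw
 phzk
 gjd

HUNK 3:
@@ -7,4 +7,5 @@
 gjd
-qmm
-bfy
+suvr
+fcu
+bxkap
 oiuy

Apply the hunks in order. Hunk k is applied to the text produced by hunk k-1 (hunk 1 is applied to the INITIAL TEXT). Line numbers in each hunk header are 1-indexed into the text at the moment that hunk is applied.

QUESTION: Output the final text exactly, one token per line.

Hunk 1: at line 5 remove [dre] add [gjd,qmm] -> 11 lines: qff syuu peuw wkf oob phzk gjd qmm bfy oiuy hsez
Hunk 2: at line 1 remove [peuw,wkf,oob] add [mnas,wiree,smvw] -> 11 lines: qff syuu mnas wiree smvw phzk gjd qmm bfy oiuy hsez
Hunk 3: at line 7 remove [qmm,bfy] add [suvr,fcu,bxkap] -> 12 lines: qff syuu mnas wiree smvw phzk gjd suvr fcu bxkap oiuy hsez

Answer: qff
syuu
mnas
wiree
smvw
phzk
gjd
suvr
fcu
bxkap
oiuy
hsez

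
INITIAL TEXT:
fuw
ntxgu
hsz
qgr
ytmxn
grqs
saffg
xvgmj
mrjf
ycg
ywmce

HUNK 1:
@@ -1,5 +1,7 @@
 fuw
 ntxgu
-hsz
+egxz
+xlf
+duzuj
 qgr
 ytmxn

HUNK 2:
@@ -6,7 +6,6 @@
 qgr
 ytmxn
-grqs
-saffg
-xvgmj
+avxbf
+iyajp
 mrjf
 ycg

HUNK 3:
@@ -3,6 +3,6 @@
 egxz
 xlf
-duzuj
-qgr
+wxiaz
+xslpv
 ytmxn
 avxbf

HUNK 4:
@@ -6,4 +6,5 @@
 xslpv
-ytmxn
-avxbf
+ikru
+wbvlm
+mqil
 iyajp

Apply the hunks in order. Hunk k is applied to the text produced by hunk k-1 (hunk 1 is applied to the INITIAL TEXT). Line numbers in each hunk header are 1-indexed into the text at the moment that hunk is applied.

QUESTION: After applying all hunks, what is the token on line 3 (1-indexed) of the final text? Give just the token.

Hunk 1: at line 1 remove [hsz] add [egxz,xlf,duzuj] -> 13 lines: fuw ntxgu egxz xlf duzuj qgr ytmxn grqs saffg xvgmj mrjf ycg ywmce
Hunk 2: at line 6 remove [grqs,saffg,xvgmj] add [avxbf,iyajp] -> 12 lines: fuw ntxgu egxz xlf duzuj qgr ytmxn avxbf iyajp mrjf ycg ywmce
Hunk 3: at line 3 remove [duzuj,qgr] add [wxiaz,xslpv] -> 12 lines: fuw ntxgu egxz xlf wxiaz xslpv ytmxn avxbf iyajp mrjf ycg ywmce
Hunk 4: at line 6 remove [ytmxn,avxbf] add [ikru,wbvlm,mqil] -> 13 lines: fuw ntxgu egxz xlf wxiaz xslpv ikru wbvlm mqil iyajp mrjf ycg ywmce
Final line 3: egxz

Answer: egxz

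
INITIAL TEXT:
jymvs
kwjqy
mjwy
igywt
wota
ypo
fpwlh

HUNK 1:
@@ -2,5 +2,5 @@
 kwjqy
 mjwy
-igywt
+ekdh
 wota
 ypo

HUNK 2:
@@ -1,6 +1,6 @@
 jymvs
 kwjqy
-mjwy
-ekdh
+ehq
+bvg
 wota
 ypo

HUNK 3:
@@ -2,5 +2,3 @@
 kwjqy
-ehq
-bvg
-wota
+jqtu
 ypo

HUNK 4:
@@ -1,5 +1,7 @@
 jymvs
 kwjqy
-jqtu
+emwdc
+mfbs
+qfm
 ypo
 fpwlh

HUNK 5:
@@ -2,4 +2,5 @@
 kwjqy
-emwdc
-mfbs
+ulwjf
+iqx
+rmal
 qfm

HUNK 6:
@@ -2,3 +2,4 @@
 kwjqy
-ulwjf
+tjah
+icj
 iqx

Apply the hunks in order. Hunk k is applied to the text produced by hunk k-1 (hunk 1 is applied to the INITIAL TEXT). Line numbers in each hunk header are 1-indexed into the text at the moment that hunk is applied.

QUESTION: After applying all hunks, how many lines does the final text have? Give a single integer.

Answer: 9

Derivation:
Hunk 1: at line 2 remove [igywt] add [ekdh] -> 7 lines: jymvs kwjqy mjwy ekdh wota ypo fpwlh
Hunk 2: at line 1 remove [mjwy,ekdh] add [ehq,bvg] -> 7 lines: jymvs kwjqy ehq bvg wota ypo fpwlh
Hunk 3: at line 2 remove [ehq,bvg,wota] add [jqtu] -> 5 lines: jymvs kwjqy jqtu ypo fpwlh
Hunk 4: at line 1 remove [jqtu] add [emwdc,mfbs,qfm] -> 7 lines: jymvs kwjqy emwdc mfbs qfm ypo fpwlh
Hunk 5: at line 2 remove [emwdc,mfbs] add [ulwjf,iqx,rmal] -> 8 lines: jymvs kwjqy ulwjf iqx rmal qfm ypo fpwlh
Hunk 6: at line 2 remove [ulwjf] add [tjah,icj] -> 9 lines: jymvs kwjqy tjah icj iqx rmal qfm ypo fpwlh
Final line count: 9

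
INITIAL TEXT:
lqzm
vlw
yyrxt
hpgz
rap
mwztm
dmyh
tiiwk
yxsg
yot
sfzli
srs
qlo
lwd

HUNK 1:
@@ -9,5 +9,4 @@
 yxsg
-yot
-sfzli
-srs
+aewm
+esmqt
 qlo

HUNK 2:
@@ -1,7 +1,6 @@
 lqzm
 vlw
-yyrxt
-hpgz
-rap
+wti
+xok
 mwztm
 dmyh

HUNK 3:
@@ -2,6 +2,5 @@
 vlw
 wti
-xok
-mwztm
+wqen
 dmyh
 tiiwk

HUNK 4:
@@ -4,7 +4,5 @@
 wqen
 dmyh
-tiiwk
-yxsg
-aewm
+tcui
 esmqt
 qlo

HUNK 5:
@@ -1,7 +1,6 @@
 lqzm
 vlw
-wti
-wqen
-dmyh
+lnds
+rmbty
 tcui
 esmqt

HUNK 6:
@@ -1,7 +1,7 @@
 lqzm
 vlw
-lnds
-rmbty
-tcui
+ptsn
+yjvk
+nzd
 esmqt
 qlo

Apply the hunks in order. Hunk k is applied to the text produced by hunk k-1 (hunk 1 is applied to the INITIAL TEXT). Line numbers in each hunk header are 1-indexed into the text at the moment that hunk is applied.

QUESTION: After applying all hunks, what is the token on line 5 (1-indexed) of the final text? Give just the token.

Hunk 1: at line 9 remove [yot,sfzli,srs] add [aewm,esmqt] -> 13 lines: lqzm vlw yyrxt hpgz rap mwztm dmyh tiiwk yxsg aewm esmqt qlo lwd
Hunk 2: at line 1 remove [yyrxt,hpgz,rap] add [wti,xok] -> 12 lines: lqzm vlw wti xok mwztm dmyh tiiwk yxsg aewm esmqt qlo lwd
Hunk 3: at line 2 remove [xok,mwztm] add [wqen] -> 11 lines: lqzm vlw wti wqen dmyh tiiwk yxsg aewm esmqt qlo lwd
Hunk 4: at line 4 remove [tiiwk,yxsg,aewm] add [tcui] -> 9 lines: lqzm vlw wti wqen dmyh tcui esmqt qlo lwd
Hunk 5: at line 1 remove [wti,wqen,dmyh] add [lnds,rmbty] -> 8 lines: lqzm vlw lnds rmbty tcui esmqt qlo lwd
Hunk 6: at line 1 remove [lnds,rmbty,tcui] add [ptsn,yjvk,nzd] -> 8 lines: lqzm vlw ptsn yjvk nzd esmqt qlo lwd
Final line 5: nzd

Answer: nzd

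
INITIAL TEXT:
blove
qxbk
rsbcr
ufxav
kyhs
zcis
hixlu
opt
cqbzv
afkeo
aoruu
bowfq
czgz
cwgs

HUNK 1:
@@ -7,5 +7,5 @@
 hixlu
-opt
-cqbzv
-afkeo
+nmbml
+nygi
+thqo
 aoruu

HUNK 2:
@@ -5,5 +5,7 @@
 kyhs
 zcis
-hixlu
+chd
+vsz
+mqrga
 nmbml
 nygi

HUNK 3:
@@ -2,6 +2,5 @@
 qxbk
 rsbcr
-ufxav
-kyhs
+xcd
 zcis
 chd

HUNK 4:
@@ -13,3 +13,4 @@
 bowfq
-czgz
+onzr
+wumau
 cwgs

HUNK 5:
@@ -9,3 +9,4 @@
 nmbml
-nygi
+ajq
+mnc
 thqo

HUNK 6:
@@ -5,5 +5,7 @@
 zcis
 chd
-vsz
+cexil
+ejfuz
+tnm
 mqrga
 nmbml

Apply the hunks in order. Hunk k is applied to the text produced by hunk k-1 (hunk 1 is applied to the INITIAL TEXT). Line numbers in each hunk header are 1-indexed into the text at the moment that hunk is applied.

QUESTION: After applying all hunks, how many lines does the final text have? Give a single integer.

Answer: 19

Derivation:
Hunk 1: at line 7 remove [opt,cqbzv,afkeo] add [nmbml,nygi,thqo] -> 14 lines: blove qxbk rsbcr ufxav kyhs zcis hixlu nmbml nygi thqo aoruu bowfq czgz cwgs
Hunk 2: at line 5 remove [hixlu] add [chd,vsz,mqrga] -> 16 lines: blove qxbk rsbcr ufxav kyhs zcis chd vsz mqrga nmbml nygi thqo aoruu bowfq czgz cwgs
Hunk 3: at line 2 remove [ufxav,kyhs] add [xcd] -> 15 lines: blove qxbk rsbcr xcd zcis chd vsz mqrga nmbml nygi thqo aoruu bowfq czgz cwgs
Hunk 4: at line 13 remove [czgz] add [onzr,wumau] -> 16 lines: blove qxbk rsbcr xcd zcis chd vsz mqrga nmbml nygi thqo aoruu bowfq onzr wumau cwgs
Hunk 5: at line 9 remove [nygi] add [ajq,mnc] -> 17 lines: blove qxbk rsbcr xcd zcis chd vsz mqrga nmbml ajq mnc thqo aoruu bowfq onzr wumau cwgs
Hunk 6: at line 5 remove [vsz] add [cexil,ejfuz,tnm] -> 19 lines: blove qxbk rsbcr xcd zcis chd cexil ejfuz tnm mqrga nmbml ajq mnc thqo aoruu bowfq onzr wumau cwgs
Final line count: 19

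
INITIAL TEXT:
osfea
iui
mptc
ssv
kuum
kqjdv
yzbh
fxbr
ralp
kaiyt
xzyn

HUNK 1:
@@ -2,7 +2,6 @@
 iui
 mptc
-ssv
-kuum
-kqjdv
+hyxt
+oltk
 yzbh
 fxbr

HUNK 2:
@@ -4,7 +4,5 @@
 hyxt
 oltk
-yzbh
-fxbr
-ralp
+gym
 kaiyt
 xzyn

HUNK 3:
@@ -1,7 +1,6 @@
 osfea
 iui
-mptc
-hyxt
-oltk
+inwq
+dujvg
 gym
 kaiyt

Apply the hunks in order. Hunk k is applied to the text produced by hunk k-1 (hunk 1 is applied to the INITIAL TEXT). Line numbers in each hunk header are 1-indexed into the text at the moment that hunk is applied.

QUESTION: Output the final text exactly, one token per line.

Hunk 1: at line 2 remove [ssv,kuum,kqjdv] add [hyxt,oltk] -> 10 lines: osfea iui mptc hyxt oltk yzbh fxbr ralp kaiyt xzyn
Hunk 2: at line 4 remove [yzbh,fxbr,ralp] add [gym] -> 8 lines: osfea iui mptc hyxt oltk gym kaiyt xzyn
Hunk 3: at line 1 remove [mptc,hyxt,oltk] add [inwq,dujvg] -> 7 lines: osfea iui inwq dujvg gym kaiyt xzyn

Answer: osfea
iui
inwq
dujvg
gym
kaiyt
xzyn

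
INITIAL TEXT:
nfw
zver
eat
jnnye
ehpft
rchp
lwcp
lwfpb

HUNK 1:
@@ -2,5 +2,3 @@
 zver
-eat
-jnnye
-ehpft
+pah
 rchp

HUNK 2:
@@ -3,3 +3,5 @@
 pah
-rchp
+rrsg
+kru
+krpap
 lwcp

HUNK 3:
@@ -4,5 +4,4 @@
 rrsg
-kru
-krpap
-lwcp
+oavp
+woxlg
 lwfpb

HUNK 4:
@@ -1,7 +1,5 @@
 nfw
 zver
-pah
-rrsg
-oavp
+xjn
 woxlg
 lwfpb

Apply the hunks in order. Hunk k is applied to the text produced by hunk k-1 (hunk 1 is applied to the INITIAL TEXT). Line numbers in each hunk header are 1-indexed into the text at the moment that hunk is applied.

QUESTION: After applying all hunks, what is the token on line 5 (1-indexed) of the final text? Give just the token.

Hunk 1: at line 2 remove [eat,jnnye,ehpft] add [pah] -> 6 lines: nfw zver pah rchp lwcp lwfpb
Hunk 2: at line 3 remove [rchp] add [rrsg,kru,krpap] -> 8 lines: nfw zver pah rrsg kru krpap lwcp lwfpb
Hunk 3: at line 4 remove [kru,krpap,lwcp] add [oavp,woxlg] -> 7 lines: nfw zver pah rrsg oavp woxlg lwfpb
Hunk 4: at line 1 remove [pah,rrsg,oavp] add [xjn] -> 5 lines: nfw zver xjn woxlg lwfpb
Final line 5: lwfpb

Answer: lwfpb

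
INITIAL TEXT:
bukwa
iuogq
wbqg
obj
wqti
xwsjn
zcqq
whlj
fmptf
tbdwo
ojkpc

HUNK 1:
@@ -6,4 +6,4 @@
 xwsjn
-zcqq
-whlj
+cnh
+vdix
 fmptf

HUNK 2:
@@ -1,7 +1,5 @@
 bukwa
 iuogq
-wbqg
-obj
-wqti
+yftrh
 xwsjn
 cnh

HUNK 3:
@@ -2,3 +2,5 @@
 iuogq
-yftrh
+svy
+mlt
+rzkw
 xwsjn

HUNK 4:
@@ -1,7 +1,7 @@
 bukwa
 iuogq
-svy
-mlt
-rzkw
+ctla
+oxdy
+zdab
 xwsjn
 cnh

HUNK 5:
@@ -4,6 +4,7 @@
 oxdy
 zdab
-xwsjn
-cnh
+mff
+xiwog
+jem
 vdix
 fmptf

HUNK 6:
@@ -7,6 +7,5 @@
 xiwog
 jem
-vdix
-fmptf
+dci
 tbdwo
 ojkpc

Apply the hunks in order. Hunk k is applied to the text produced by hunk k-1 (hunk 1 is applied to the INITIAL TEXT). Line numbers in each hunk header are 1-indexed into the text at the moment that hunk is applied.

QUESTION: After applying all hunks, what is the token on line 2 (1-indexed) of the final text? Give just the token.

Answer: iuogq

Derivation:
Hunk 1: at line 6 remove [zcqq,whlj] add [cnh,vdix] -> 11 lines: bukwa iuogq wbqg obj wqti xwsjn cnh vdix fmptf tbdwo ojkpc
Hunk 2: at line 1 remove [wbqg,obj,wqti] add [yftrh] -> 9 lines: bukwa iuogq yftrh xwsjn cnh vdix fmptf tbdwo ojkpc
Hunk 3: at line 2 remove [yftrh] add [svy,mlt,rzkw] -> 11 lines: bukwa iuogq svy mlt rzkw xwsjn cnh vdix fmptf tbdwo ojkpc
Hunk 4: at line 1 remove [svy,mlt,rzkw] add [ctla,oxdy,zdab] -> 11 lines: bukwa iuogq ctla oxdy zdab xwsjn cnh vdix fmptf tbdwo ojkpc
Hunk 5: at line 4 remove [xwsjn,cnh] add [mff,xiwog,jem] -> 12 lines: bukwa iuogq ctla oxdy zdab mff xiwog jem vdix fmptf tbdwo ojkpc
Hunk 6: at line 7 remove [vdix,fmptf] add [dci] -> 11 lines: bukwa iuogq ctla oxdy zdab mff xiwog jem dci tbdwo ojkpc
Final line 2: iuogq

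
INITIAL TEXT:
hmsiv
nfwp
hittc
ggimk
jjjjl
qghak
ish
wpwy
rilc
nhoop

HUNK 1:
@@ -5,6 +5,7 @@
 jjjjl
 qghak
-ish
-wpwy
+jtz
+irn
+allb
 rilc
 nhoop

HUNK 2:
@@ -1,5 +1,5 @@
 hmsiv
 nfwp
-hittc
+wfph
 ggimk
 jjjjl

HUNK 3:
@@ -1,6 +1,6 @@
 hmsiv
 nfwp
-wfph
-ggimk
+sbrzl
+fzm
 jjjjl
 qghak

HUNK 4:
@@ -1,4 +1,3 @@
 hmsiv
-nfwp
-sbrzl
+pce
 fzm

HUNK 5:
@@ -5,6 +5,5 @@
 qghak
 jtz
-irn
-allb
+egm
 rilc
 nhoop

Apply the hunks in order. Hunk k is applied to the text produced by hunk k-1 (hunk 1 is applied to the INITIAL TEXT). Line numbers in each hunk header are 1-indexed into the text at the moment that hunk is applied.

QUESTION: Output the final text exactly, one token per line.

Hunk 1: at line 5 remove [ish,wpwy] add [jtz,irn,allb] -> 11 lines: hmsiv nfwp hittc ggimk jjjjl qghak jtz irn allb rilc nhoop
Hunk 2: at line 1 remove [hittc] add [wfph] -> 11 lines: hmsiv nfwp wfph ggimk jjjjl qghak jtz irn allb rilc nhoop
Hunk 3: at line 1 remove [wfph,ggimk] add [sbrzl,fzm] -> 11 lines: hmsiv nfwp sbrzl fzm jjjjl qghak jtz irn allb rilc nhoop
Hunk 4: at line 1 remove [nfwp,sbrzl] add [pce] -> 10 lines: hmsiv pce fzm jjjjl qghak jtz irn allb rilc nhoop
Hunk 5: at line 5 remove [irn,allb] add [egm] -> 9 lines: hmsiv pce fzm jjjjl qghak jtz egm rilc nhoop

Answer: hmsiv
pce
fzm
jjjjl
qghak
jtz
egm
rilc
nhoop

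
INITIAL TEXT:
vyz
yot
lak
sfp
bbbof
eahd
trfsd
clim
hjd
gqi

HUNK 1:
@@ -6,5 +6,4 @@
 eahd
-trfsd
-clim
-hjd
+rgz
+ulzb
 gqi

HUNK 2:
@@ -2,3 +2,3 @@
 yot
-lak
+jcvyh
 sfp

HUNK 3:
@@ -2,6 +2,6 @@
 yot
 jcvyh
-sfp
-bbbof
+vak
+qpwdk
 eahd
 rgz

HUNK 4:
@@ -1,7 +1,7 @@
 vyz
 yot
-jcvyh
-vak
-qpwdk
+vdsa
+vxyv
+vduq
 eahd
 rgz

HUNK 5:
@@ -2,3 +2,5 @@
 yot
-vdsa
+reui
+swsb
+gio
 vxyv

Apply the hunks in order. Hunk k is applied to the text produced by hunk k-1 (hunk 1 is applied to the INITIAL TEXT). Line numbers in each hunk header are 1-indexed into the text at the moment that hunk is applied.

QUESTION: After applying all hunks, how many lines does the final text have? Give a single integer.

Answer: 11

Derivation:
Hunk 1: at line 6 remove [trfsd,clim,hjd] add [rgz,ulzb] -> 9 lines: vyz yot lak sfp bbbof eahd rgz ulzb gqi
Hunk 2: at line 2 remove [lak] add [jcvyh] -> 9 lines: vyz yot jcvyh sfp bbbof eahd rgz ulzb gqi
Hunk 3: at line 2 remove [sfp,bbbof] add [vak,qpwdk] -> 9 lines: vyz yot jcvyh vak qpwdk eahd rgz ulzb gqi
Hunk 4: at line 1 remove [jcvyh,vak,qpwdk] add [vdsa,vxyv,vduq] -> 9 lines: vyz yot vdsa vxyv vduq eahd rgz ulzb gqi
Hunk 5: at line 2 remove [vdsa] add [reui,swsb,gio] -> 11 lines: vyz yot reui swsb gio vxyv vduq eahd rgz ulzb gqi
Final line count: 11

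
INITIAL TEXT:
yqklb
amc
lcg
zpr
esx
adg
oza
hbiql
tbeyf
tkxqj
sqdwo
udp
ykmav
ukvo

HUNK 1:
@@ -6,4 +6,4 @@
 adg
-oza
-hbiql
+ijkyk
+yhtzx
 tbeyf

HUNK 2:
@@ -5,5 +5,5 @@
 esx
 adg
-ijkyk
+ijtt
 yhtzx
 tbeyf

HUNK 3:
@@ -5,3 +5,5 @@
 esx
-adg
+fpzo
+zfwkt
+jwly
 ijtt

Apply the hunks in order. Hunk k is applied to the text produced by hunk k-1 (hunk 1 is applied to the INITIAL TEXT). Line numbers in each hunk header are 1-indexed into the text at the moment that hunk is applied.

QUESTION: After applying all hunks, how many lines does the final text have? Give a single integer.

Answer: 16

Derivation:
Hunk 1: at line 6 remove [oza,hbiql] add [ijkyk,yhtzx] -> 14 lines: yqklb amc lcg zpr esx adg ijkyk yhtzx tbeyf tkxqj sqdwo udp ykmav ukvo
Hunk 2: at line 5 remove [ijkyk] add [ijtt] -> 14 lines: yqklb amc lcg zpr esx adg ijtt yhtzx tbeyf tkxqj sqdwo udp ykmav ukvo
Hunk 3: at line 5 remove [adg] add [fpzo,zfwkt,jwly] -> 16 lines: yqklb amc lcg zpr esx fpzo zfwkt jwly ijtt yhtzx tbeyf tkxqj sqdwo udp ykmav ukvo
Final line count: 16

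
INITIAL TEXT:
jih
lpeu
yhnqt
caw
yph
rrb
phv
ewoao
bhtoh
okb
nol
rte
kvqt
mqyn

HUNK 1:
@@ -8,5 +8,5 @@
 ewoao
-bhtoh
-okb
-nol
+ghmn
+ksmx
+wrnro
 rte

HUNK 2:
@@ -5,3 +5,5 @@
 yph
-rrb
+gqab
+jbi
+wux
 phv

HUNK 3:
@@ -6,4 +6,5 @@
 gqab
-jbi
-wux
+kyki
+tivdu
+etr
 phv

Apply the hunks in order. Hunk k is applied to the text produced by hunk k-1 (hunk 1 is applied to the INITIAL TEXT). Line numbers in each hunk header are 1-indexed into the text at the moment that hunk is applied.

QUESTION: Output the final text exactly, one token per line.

Hunk 1: at line 8 remove [bhtoh,okb,nol] add [ghmn,ksmx,wrnro] -> 14 lines: jih lpeu yhnqt caw yph rrb phv ewoao ghmn ksmx wrnro rte kvqt mqyn
Hunk 2: at line 5 remove [rrb] add [gqab,jbi,wux] -> 16 lines: jih lpeu yhnqt caw yph gqab jbi wux phv ewoao ghmn ksmx wrnro rte kvqt mqyn
Hunk 3: at line 6 remove [jbi,wux] add [kyki,tivdu,etr] -> 17 lines: jih lpeu yhnqt caw yph gqab kyki tivdu etr phv ewoao ghmn ksmx wrnro rte kvqt mqyn

Answer: jih
lpeu
yhnqt
caw
yph
gqab
kyki
tivdu
etr
phv
ewoao
ghmn
ksmx
wrnro
rte
kvqt
mqyn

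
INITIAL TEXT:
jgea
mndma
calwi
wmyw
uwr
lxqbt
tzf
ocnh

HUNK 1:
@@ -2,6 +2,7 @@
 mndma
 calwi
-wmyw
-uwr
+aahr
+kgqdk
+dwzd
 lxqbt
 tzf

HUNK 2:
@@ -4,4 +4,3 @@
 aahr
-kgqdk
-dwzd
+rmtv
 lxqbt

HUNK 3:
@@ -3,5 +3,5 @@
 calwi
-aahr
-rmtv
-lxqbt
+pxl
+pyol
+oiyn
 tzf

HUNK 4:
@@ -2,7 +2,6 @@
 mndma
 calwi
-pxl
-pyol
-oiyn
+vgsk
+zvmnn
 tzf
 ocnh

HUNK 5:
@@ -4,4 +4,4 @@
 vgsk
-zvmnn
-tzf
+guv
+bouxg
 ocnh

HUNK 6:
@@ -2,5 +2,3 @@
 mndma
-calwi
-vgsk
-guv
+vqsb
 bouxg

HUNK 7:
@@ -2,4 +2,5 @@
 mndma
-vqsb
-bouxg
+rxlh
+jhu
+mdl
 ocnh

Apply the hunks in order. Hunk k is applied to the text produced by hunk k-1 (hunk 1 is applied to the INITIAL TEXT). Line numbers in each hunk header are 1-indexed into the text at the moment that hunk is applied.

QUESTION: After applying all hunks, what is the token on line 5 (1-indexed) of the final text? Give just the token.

Hunk 1: at line 2 remove [wmyw,uwr] add [aahr,kgqdk,dwzd] -> 9 lines: jgea mndma calwi aahr kgqdk dwzd lxqbt tzf ocnh
Hunk 2: at line 4 remove [kgqdk,dwzd] add [rmtv] -> 8 lines: jgea mndma calwi aahr rmtv lxqbt tzf ocnh
Hunk 3: at line 3 remove [aahr,rmtv,lxqbt] add [pxl,pyol,oiyn] -> 8 lines: jgea mndma calwi pxl pyol oiyn tzf ocnh
Hunk 4: at line 2 remove [pxl,pyol,oiyn] add [vgsk,zvmnn] -> 7 lines: jgea mndma calwi vgsk zvmnn tzf ocnh
Hunk 5: at line 4 remove [zvmnn,tzf] add [guv,bouxg] -> 7 lines: jgea mndma calwi vgsk guv bouxg ocnh
Hunk 6: at line 2 remove [calwi,vgsk,guv] add [vqsb] -> 5 lines: jgea mndma vqsb bouxg ocnh
Hunk 7: at line 2 remove [vqsb,bouxg] add [rxlh,jhu,mdl] -> 6 lines: jgea mndma rxlh jhu mdl ocnh
Final line 5: mdl

Answer: mdl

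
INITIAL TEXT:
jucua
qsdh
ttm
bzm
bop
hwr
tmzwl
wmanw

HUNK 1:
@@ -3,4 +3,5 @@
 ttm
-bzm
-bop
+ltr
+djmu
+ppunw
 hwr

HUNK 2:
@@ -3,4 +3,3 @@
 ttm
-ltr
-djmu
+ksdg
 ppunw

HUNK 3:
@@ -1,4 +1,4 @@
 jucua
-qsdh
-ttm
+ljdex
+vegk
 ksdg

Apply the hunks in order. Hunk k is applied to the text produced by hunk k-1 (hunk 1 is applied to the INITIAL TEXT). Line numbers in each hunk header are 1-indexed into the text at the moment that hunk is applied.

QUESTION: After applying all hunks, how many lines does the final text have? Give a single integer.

Answer: 8

Derivation:
Hunk 1: at line 3 remove [bzm,bop] add [ltr,djmu,ppunw] -> 9 lines: jucua qsdh ttm ltr djmu ppunw hwr tmzwl wmanw
Hunk 2: at line 3 remove [ltr,djmu] add [ksdg] -> 8 lines: jucua qsdh ttm ksdg ppunw hwr tmzwl wmanw
Hunk 3: at line 1 remove [qsdh,ttm] add [ljdex,vegk] -> 8 lines: jucua ljdex vegk ksdg ppunw hwr tmzwl wmanw
Final line count: 8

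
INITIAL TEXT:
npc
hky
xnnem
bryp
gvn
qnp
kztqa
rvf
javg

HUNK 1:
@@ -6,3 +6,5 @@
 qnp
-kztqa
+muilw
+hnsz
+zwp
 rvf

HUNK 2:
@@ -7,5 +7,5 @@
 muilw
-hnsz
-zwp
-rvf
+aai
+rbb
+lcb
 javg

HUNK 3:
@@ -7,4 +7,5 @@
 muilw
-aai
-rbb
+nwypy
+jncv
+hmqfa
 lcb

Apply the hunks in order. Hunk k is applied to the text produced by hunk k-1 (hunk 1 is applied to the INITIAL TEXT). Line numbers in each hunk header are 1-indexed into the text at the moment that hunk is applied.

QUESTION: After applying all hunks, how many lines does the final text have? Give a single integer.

Hunk 1: at line 6 remove [kztqa] add [muilw,hnsz,zwp] -> 11 lines: npc hky xnnem bryp gvn qnp muilw hnsz zwp rvf javg
Hunk 2: at line 7 remove [hnsz,zwp,rvf] add [aai,rbb,lcb] -> 11 lines: npc hky xnnem bryp gvn qnp muilw aai rbb lcb javg
Hunk 3: at line 7 remove [aai,rbb] add [nwypy,jncv,hmqfa] -> 12 lines: npc hky xnnem bryp gvn qnp muilw nwypy jncv hmqfa lcb javg
Final line count: 12

Answer: 12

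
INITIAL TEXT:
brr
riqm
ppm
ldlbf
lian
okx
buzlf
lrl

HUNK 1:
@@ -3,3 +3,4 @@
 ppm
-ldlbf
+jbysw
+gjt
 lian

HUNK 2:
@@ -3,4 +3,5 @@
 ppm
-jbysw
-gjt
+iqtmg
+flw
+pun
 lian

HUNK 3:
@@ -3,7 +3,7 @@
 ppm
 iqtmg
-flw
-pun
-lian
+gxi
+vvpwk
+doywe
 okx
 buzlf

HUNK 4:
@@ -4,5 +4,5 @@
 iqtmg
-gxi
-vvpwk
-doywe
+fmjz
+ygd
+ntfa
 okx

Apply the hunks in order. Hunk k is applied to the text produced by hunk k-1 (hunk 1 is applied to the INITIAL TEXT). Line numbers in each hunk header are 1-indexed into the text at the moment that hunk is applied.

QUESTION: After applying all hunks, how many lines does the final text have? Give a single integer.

Hunk 1: at line 3 remove [ldlbf] add [jbysw,gjt] -> 9 lines: brr riqm ppm jbysw gjt lian okx buzlf lrl
Hunk 2: at line 3 remove [jbysw,gjt] add [iqtmg,flw,pun] -> 10 lines: brr riqm ppm iqtmg flw pun lian okx buzlf lrl
Hunk 3: at line 3 remove [flw,pun,lian] add [gxi,vvpwk,doywe] -> 10 lines: brr riqm ppm iqtmg gxi vvpwk doywe okx buzlf lrl
Hunk 4: at line 4 remove [gxi,vvpwk,doywe] add [fmjz,ygd,ntfa] -> 10 lines: brr riqm ppm iqtmg fmjz ygd ntfa okx buzlf lrl
Final line count: 10

Answer: 10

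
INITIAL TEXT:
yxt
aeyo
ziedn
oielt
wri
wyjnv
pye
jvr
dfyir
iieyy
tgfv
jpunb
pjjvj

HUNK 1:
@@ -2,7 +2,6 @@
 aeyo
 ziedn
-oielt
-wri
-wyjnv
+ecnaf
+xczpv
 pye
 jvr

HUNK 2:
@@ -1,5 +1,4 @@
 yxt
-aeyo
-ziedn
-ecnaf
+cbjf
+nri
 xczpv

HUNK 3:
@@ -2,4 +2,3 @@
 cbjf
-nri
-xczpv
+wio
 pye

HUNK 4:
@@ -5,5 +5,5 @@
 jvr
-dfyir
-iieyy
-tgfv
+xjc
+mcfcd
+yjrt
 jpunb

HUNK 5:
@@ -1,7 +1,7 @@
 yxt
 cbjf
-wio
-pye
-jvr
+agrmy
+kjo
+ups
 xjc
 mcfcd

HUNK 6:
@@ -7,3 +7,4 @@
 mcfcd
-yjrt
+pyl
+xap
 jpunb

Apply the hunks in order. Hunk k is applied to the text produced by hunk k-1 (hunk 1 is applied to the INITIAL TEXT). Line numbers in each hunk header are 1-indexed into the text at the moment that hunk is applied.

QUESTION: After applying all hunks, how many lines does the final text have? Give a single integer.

Answer: 11

Derivation:
Hunk 1: at line 2 remove [oielt,wri,wyjnv] add [ecnaf,xczpv] -> 12 lines: yxt aeyo ziedn ecnaf xczpv pye jvr dfyir iieyy tgfv jpunb pjjvj
Hunk 2: at line 1 remove [aeyo,ziedn,ecnaf] add [cbjf,nri] -> 11 lines: yxt cbjf nri xczpv pye jvr dfyir iieyy tgfv jpunb pjjvj
Hunk 3: at line 2 remove [nri,xczpv] add [wio] -> 10 lines: yxt cbjf wio pye jvr dfyir iieyy tgfv jpunb pjjvj
Hunk 4: at line 5 remove [dfyir,iieyy,tgfv] add [xjc,mcfcd,yjrt] -> 10 lines: yxt cbjf wio pye jvr xjc mcfcd yjrt jpunb pjjvj
Hunk 5: at line 1 remove [wio,pye,jvr] add [agrmy,kjo,ups] -> 10 lines: yxt cbjf agrmy kjo ups xjc mcfcd yjrt jpunb pjjvj
Hunk 6: at line 7 remove [yjrt] add [pyl,xap] -> 11 lines: yxt cbjf agrmy kjo ups xjc mcfcd pyl xap jpunb pjjvj
Final line count: 11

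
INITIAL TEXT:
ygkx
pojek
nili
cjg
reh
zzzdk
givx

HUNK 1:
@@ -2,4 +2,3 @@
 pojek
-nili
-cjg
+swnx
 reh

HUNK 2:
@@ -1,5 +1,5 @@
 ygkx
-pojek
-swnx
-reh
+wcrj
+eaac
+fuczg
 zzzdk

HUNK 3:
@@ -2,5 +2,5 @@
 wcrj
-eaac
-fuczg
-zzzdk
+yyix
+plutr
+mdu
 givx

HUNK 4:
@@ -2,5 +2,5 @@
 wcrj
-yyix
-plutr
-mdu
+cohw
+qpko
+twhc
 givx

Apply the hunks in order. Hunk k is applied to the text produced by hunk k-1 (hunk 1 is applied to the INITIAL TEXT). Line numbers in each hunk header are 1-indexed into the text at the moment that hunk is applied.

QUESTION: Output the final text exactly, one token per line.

Hunk 1: at line 2 remove [nili,cjg] add [swnx] -> 6 lines: ygkx pojek swnx reh zzzdk givx
Hunk 2: at line 1 remove [pojek,swnx,reh] add [wcrj,eaac,fuczg] -> 6 lines: ygkx wcrj eaac fuczg zzzdk givx
Hunk 3: at line 2 remove [eaac,fuczg,zzzdk] add [yyix,plutr,mdu] -> 6 lines: ygkx wcrj yyix plutr mdu givx
Hunk 4: at line 2 remove [yyix,plutr,mdu] add [cohw,qpko,twhc] -> 6 lines: ygkx wcrj cohw qpko twhc givx

Answer: ygkx
wcrj
cohw
qpko
twhc
givx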